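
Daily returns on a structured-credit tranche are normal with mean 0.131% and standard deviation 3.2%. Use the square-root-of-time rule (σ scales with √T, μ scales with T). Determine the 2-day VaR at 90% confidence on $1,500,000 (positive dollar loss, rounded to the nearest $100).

At 90%, z = 1.282.
σ_{2d} = 3.2% × √2 = 4.525%; μ_{2d} = 2 × 0.131% = 0.262%.
VaR = −(0.262%) + 1.282 × 4.525% = 5.539%.
On $1,500,000: 0.05539 × $1,500,000 = $83,085.

$83,100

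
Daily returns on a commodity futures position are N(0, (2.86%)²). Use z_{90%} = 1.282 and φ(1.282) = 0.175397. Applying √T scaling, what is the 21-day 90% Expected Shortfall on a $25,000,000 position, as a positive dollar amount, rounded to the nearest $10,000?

$5,750,000

σ_{21d} = 2.86% × √21 = 13.106%.
ES multiplier = φ(z)/(1−α) = 0.175397/0.1 = 1.754.
ES = 13.106% × 1.754 = 22.988%; on $25,000,000: $5,747,000.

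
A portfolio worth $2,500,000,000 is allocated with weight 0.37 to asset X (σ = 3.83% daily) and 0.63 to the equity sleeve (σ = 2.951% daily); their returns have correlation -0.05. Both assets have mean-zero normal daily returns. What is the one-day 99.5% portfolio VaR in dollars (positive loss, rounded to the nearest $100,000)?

σ_p² = 0.37²·3.83² + 0.63²·2.951² + 2·-0.05·0.37·0.63·3.83·2.951 = 5.2011 (%²).
σ_p = √5.2011 = 2.281%.
At 99.5%, z = 2.576.
VaR = 2.576 × 2.281% = 5.876%; on $2,500,000,000 that is $146,900,000.

$146,900,000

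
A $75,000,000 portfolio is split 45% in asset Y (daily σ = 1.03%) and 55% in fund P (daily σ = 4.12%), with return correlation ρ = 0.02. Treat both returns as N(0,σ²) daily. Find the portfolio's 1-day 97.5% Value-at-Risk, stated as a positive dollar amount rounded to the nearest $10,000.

$3,410,000

σ_p² = 0.45²·1.03² + 0.55²·4.12² + 2·0.02·0.45·0.55·1.03·4.12 = 5.3916 (%²).
σ_p = √5.3916 = 2.322%.
At 97.5%, z = 1.960.
VaR = 1.960 × 2.322% = 4.551%; on $75,000,000 that is $3,413,250.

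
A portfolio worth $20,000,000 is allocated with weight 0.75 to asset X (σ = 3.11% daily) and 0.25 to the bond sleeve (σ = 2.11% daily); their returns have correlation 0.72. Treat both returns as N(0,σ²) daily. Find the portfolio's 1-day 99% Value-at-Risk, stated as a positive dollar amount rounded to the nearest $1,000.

$1,273,000

σ_p² = 0.75²·3.11² + 0.25²·2.11² + 2·0.72·0.75·0.25·3.11·2.11 = 7.4906 (%²).
σ_p = √7.4906 = 2.737%.
At 99%, z = 2.326.
VaR = 2.326 × 2.737% = 6.366%; on $20,000,000 that is $1,273,200.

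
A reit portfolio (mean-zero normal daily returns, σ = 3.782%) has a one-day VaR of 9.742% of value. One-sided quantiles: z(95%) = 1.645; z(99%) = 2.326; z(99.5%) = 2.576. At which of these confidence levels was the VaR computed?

Implied z = VaR/σ = 9.742 / 3.782 = 2.576.
This matches z(99.5%) = 2.576.

99.5%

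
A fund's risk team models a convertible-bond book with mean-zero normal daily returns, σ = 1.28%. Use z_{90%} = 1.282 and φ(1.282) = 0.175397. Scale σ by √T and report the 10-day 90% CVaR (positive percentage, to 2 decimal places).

σ_{10d} = 1.28% × √10 = 4.048%.
ES multiplier = φ(z)/(1−α) = 0.175397/0.1 = 1.754.
ES = 4.048% × 1.754 = 7.100%.

7.10%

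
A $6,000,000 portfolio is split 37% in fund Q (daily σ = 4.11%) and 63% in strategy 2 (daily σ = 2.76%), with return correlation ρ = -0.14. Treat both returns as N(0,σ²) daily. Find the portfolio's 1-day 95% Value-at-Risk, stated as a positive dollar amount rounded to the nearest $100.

σ_p² = 0.37²·4.11² + 0.63²·2.76² + 2·-0.14·0.37·0.63·4.11·2.76 = 4.5956 (%²).
σ_p = √4.5956 = 2.144%.
At 95%, z = 1.645.
VaR = 1.645 × 2.144% = 3.527%; on $6,000,000 that is $211,620.

$211,600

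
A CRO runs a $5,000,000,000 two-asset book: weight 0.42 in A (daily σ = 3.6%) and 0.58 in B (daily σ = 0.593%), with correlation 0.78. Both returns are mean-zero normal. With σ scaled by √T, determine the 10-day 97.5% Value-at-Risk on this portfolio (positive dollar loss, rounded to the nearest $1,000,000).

σ_p = √(0.42²·3.6² + 0.58²·0.593² + 2·0.78·0.42·0.58·3.6·0.593) = 1.793%.
σ_{10d} = 1.793% × √10 = 5.670%.
z(97.5%) = 1.960.
VaR = 1.960 × 5.670% = 11.113%; on $5,000,000,000 that is $555,650,000.

$556,000,000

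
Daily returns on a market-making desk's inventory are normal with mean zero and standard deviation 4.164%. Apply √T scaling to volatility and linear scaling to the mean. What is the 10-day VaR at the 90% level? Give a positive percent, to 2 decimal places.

16.88%

At 90%, z = 1.282.
σ_{10d} = 4.164% × √10 = 13.168%.
VaR = 1.282 × 13.168% = 16.881%.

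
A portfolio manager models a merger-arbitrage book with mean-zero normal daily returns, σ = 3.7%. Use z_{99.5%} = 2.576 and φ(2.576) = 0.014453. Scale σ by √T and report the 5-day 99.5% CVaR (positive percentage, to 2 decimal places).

σ_{5d} = 3.7% × √5 = 8.273%.
ES multiplier = φ(z)/(1−α) = 0.014453/0.005 = 2.891.
ES = 8.273% × 2.891 = 23.917%.

23.92%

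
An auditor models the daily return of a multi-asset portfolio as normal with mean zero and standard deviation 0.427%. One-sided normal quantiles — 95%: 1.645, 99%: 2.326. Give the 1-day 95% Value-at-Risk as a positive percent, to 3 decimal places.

VaR = z·σ = 1.645 × 0.427% = 0.702%.

0.702%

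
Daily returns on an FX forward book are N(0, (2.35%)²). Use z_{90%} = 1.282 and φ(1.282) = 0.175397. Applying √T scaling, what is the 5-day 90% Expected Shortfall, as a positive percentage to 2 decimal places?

9.22%

σ_{5d} = 2.35% × √5 = 5.255%.
ES multiplier = φ(z)/(1−α) = 0.175397/0.1 = 1.754.
ES = 5.255% × 1.754 = 9.217%.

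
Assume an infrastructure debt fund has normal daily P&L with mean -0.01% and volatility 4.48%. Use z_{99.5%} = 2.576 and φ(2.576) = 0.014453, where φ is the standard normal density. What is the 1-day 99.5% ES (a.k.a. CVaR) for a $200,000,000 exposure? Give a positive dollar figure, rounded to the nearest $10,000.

Tail multiplier: φ(z)/(1−α) = 0.014453 / 0.005 = 2.891.
ES = −(-0.01%) + 4.48% × 2.891 = 12.962%.
On $200,000,000: 0.12962 × $200,000,000 = $25,924,000.

$25,920,000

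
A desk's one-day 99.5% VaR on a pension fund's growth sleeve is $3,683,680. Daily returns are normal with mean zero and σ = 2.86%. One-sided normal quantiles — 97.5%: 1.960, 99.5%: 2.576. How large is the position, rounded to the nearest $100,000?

$50,000,000

VaR as a fraction of value: z·σ = 2.576 × 2.86% = 7.36736%.
Position = $3,683,680 / 0.0736736 = $50,000,000.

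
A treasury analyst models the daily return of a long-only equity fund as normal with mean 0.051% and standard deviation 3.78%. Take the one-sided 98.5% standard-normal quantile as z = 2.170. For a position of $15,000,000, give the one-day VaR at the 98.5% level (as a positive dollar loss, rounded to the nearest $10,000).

VaR = −μ + z·σ = −(0.051%) + 2.170 × 3.78% = 8.152%.
On $15,000,000: 0.08152 × $15,000,000 = $1,222,800.

$1,220,000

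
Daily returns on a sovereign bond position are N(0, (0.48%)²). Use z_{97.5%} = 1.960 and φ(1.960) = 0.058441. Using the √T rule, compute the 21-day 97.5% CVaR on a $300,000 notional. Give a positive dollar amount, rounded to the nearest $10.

σ_{21d} = 0.48% × √21 = 2.200%.
ES multiplier = φ(z)/(1−α) = 0.058441/0.025 = 2.338.
ES = 2.200% × 2.338 = 5.144%; on $300,000: $15,432.

$15,430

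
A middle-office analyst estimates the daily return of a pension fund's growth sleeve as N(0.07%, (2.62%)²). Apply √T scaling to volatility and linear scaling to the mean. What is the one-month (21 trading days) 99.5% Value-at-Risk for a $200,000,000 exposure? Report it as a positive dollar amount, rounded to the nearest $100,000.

$58,900,000

At 99.5%, z = 2.576.
σ_{21d} = 2.62% × √21 = 12.006%; μ_{21d} = 21 × 0.07% = 1.470%.
VaR = −(1.470%) + 2.576 × 12.006% = 29.457%.
On $200,000,000: 0.29457 × $200,000,000 = $58,914,000.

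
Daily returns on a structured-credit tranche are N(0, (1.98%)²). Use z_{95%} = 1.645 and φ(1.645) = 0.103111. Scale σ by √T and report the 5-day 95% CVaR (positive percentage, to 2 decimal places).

9.13%

σ_{5d} = 1.98% × √5 = 4.427%.
ES multiplier = φ(z)/(1−α) = 0.103111/0.05 = 2.062.
ES = 4.427% × 2.062 = 9.128%.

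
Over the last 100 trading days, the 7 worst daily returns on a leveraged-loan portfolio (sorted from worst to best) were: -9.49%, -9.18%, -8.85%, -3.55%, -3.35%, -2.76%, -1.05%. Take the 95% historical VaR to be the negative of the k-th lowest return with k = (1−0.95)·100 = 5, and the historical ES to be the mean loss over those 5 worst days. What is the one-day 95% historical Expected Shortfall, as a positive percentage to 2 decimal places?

6.88%

The 5 worst returns sum to -34.42%.
ES = −(-34.42%) / 5 = 6.884% ≈ 6.88%.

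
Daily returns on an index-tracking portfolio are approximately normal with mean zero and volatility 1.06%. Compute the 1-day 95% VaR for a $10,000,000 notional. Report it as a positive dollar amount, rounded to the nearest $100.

$174,400

At 95% one-sided, z = 1.645.
VaR = z·σ = 1.645 × 1.06% = 1.744%.
On $10,000,000: 0.01744 × $10,000,000 = $174,400.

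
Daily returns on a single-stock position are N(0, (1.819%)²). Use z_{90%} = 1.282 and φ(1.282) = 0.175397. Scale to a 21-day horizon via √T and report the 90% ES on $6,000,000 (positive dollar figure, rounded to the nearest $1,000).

$877,000

σ_{21d} = 1.819% × √21 = 8.336%.
ES multiplier = φ(z)/(1−α) = 0.175397/0.1 = 1.754.
ES = 8.336% × 1.754 = 14.621%; on $6,000,000: $877,260.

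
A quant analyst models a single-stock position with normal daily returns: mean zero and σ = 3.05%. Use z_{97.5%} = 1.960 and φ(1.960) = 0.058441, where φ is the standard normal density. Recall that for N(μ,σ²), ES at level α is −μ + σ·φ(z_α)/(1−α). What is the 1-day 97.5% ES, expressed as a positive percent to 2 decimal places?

7.13%

Tail multiplier: φ(z)/(1−α) = 0.058441 / 0.025 = 2.338.
ES = 3.05% × 2.338 = 7.131%.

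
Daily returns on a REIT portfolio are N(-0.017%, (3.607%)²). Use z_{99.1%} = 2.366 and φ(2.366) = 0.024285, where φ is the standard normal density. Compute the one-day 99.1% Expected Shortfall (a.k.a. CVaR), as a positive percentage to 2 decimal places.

9.75%

Tail multiplier: φ(z)/(1−α) = 0.024285 / 0.009 = 2.698.
ES = −(-0.017%) + 3.607% × 2.698 = 9.749%.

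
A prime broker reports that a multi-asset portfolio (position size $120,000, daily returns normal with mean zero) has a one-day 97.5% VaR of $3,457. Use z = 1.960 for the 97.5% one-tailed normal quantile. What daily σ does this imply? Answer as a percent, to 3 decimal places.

1.470%

VaR as a fraction: $3,457 / $120,000 = 2.881%.
σ = VaR / z = 2.881% / 1.960 = 1.470%.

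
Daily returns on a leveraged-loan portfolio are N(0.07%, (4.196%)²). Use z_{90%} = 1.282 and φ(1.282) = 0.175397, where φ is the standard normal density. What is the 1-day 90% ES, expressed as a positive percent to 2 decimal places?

7.29%

Tail multiplier: φ(z)/(1−α) = 0.175397 / 0.1 = 1.754.
ES = −(0.07%) + 4.196% × 1.754 = 7.290%.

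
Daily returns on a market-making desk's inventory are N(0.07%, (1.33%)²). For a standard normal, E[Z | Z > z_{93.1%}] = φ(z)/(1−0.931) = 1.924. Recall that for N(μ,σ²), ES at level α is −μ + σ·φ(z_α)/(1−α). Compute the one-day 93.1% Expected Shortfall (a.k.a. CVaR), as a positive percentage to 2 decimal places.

2.49%

ES = −(0.07%) + 1.33% × 1.924 = 2.489%.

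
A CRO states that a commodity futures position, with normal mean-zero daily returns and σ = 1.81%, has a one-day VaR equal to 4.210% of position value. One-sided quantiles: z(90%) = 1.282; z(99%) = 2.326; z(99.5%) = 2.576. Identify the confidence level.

99%

Implied z = VaR/σ = 4.210 / 1.81 = 2.326.
This matches z(99%) = 2.326.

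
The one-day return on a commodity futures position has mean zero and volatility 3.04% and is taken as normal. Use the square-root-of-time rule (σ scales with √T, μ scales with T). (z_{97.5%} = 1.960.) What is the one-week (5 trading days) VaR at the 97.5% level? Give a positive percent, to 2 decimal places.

13.32%

σ_{5d} = 3.04% × √5 = 6.798%.
VaR = 1.960 × 6.798% = 13.324%.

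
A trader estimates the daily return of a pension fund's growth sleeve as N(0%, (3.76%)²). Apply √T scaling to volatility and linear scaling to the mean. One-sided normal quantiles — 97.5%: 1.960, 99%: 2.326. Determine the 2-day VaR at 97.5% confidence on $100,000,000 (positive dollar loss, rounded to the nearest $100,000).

σ_{2d} = 3.76% × √2 = 5.317%.
VaR = 1.960 × 5.317% = 10.421%.
On $100,000,000: 0.10421 × $100,000,000 = $10,421,000.

$10,400,000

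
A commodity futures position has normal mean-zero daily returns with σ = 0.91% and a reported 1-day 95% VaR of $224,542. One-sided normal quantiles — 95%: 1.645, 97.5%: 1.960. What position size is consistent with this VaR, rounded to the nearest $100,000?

$15,000,000

VaR as a fraction of value: z·σ = 1.645 × 0.91% = 1.49695%.
Position = $224,542 / 0.0149695 = $14,999,967.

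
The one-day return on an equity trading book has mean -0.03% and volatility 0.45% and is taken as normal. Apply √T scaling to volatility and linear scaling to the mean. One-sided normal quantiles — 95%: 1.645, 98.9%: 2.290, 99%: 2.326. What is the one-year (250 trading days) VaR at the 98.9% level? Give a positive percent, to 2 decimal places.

σ_{250d} = 0.45% × √250 = 7.115%; μ_{250d} = 250 × -0.03% = -7.500%.
VaR = −(-7.500%) + 2.290 × 7.115% = 23.793%.

23.79%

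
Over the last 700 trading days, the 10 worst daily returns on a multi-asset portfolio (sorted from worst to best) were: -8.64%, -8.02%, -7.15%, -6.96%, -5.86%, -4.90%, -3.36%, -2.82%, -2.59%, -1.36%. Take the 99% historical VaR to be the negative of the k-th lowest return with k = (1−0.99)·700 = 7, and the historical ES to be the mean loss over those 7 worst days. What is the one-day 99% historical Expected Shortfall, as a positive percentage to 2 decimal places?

6.41%

The 7 worst returns sum to -44.89%.
ES = −(-44.89%) / 7 = 6.4128…% ≈ 6.41%.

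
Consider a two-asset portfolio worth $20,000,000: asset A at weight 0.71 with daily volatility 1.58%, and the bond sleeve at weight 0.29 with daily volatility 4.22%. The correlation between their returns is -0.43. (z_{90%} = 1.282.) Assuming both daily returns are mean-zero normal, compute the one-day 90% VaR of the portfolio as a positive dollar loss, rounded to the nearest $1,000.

$322,000

σ_p² = 0.71²·1.58² + 0.29²·4.22² + 2·-0.43·0.71·0.29·1.58·4.22 = 1.5755 (%²).
σ_p = √1.5755 = 1.255%.
VaR = 1.282 × 1.255% = 1.609%; on $20,000,000 that is $321,800.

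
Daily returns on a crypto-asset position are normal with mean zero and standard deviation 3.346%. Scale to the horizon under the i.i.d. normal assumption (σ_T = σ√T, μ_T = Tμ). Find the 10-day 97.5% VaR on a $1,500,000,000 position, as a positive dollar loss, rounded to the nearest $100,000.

$311,100,000

At 97.5%, z = 1.960.
σ_{10d} = 3.346% × √10 = 10.581%.
VaR = 1.960 × 10.581% = 20.739%.
On $1,500,000,000: 0.20739 × $1,500,000,000 = $311,085,000.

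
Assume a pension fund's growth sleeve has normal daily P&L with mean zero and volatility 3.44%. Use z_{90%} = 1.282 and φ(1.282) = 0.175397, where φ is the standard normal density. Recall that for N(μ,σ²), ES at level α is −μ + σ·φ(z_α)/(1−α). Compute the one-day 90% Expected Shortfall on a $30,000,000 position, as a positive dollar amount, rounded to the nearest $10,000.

Tail multiplier: φ(z)/(1−α) = 0.175397 / 0.1 = 1.754.
ES = 3.44% × 1.754 = 6.034%.
On $30,000,000: 0.06034 × $30,000,000 = $1,810,200.

$1,810,000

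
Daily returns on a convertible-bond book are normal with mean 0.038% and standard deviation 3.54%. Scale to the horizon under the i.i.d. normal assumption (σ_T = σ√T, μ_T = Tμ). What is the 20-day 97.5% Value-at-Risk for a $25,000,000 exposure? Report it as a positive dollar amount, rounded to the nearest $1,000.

At 97.5%, z = 1.960.
σ_{20d} = 3.54% × √20 = 15.831%; μ_{20d} = 20 × 0.038% = 0.760%.
VaR = −(0.760%) + 1.960 × 15.831% = 30.269%.
On $25,000,000: 0.30269 × $25,000,000 = $7,567,250.

$7,567,000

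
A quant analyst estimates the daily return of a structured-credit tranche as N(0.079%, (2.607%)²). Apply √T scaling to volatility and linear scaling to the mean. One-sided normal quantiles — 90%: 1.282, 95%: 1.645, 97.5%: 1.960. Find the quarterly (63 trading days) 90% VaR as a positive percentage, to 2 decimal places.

σ_{63d} = 2.607% × √63 = 20.692%; μ_{63d} = 63 × 0.079% = 4.977%.
VaR = −(4.977%) + 1.282 × 20.692% = 21.550%.

21.55%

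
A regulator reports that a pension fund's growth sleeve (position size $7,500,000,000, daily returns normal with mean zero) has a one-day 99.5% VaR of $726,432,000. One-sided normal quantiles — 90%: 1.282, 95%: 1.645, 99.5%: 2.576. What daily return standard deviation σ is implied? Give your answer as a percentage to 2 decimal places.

VaR as a fraction: $726,432,000 / $7,500,000,000 = 9.686%.
σ = VaR / z = 9.686% / 2.576 = 3.760%.

3.76%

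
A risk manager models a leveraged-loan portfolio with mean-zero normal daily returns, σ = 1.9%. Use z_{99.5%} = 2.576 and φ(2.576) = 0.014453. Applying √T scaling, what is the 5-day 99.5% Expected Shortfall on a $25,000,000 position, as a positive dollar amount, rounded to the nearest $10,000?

$3,070,000

σ_{5d} = 1.9% × √5 = 4.249%.
ES multiplier = φ(z)/(1−α) = 0.014453/0.005 = 2.891.
ES = 4.249% × 2.891 = 12.284%; on $25,000,000: $3,071,000.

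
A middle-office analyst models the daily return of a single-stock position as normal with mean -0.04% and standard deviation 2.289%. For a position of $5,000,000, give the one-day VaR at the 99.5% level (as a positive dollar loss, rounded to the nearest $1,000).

At 99.5% one-sided, z = 2.576.
VaR = −μ + z·σ = −(-0.04%) + 2.576 × 2.289% = 5.936%.
On $5,000,000: 0.05936 × $5,000,000 = $296,800.

$297,000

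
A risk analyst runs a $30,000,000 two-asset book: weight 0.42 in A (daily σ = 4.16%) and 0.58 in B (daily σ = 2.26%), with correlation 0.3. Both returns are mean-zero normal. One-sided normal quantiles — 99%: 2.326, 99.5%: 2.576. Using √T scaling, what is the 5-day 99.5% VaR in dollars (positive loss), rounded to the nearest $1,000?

σ_p = √(0.42²·4.16² + 0.58²·2.26² + 2·0.3·0.42·0.58·4.16·2.26) = 2.479%.
σ_{5d} = 2.479% × √5 = 5.543%.
VaR = 2.576 × 5.543% = 14.279%; on $30,000,000 that is $4,283,700.

$4,284,000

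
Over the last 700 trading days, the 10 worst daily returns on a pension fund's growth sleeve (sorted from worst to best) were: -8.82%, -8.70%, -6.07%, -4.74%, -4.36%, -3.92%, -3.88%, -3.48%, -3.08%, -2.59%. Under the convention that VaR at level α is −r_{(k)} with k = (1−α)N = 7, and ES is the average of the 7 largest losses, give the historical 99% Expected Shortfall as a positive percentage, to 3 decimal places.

5.784%

The 7 worst returns sum to -40.49%.
ES = −(-40.49%) / 7 = 5.7842…% ≈ 5.784%.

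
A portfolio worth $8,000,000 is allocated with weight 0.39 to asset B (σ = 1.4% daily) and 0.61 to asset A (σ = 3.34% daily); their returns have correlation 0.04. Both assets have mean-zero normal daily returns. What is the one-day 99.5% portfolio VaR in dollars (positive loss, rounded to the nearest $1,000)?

σ_p² = 0.39²·1.4² + 0.61²·3.34² + 2·0.04·0.39·0.61·1.4·3.34 = 4.5381 (%²).
σ_p = √4.5381 = 2.130%.
At 99.5%, z = 2.576.
VaR = 2.576 × 2.130% = 5.487%; on $8,000,000 that is $438,960.

$439,000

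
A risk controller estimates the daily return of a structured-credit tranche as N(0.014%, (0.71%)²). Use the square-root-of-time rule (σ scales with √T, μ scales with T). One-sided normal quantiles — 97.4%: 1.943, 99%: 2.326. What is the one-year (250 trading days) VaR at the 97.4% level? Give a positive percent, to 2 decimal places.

σ_{250d} = 0.71% × √250 = 11.226%; μ_{250d} = 250 × 0.014% = 3.500%.
VaR = −(3.500%) + 1.943 × 11.226% = 18.312%.

18.31%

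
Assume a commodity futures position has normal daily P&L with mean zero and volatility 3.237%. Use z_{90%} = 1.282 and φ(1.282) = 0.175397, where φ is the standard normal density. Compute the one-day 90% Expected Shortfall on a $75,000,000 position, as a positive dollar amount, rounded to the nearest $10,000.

Tail multiplier: φ(z)/(1−α) = 0.175397 / 0.1 = 1.754.
ES = 3.237% × 1.754 = 5.678%.
On $75,000,000: 0.05678 × $75,000,000 = $4,258,500.

$4,260,000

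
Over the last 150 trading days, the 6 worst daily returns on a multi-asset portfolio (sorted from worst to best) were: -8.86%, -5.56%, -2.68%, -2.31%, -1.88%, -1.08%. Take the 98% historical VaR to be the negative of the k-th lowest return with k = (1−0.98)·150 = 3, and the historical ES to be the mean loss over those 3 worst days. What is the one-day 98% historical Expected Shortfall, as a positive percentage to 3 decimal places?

The 3 worst returns sum to -17.10%.
ES = −(-17.10%) / 3 = 5.7% ≈ 5.700%.

5.700%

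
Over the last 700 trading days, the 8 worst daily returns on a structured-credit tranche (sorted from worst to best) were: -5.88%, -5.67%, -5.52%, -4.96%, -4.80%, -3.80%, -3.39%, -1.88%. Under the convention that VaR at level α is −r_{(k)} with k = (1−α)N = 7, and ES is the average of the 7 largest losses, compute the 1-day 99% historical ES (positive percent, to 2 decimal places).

The 7 worst returns sum to -34.02%.
ES = −(-34.02%) / 7 = 4.86%.

4.86%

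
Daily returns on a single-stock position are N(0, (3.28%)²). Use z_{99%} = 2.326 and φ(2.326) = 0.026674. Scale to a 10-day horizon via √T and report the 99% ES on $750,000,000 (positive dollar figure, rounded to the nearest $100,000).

σ_{10d} = 3.28% × √10 = 10.372%.
ES multiplier = φ(z)/(1−α) = 0.026674/0.01 = 2.667.
ES = 10.372% × 2.667 = 27.662%; on $750,000,000: $207,465,000.

$207,500,000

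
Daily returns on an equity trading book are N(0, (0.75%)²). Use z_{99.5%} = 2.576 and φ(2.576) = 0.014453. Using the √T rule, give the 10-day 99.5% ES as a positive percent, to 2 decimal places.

σ_{10d} = 0.75% × √10 = 2.372%.
ES multiplier = φ(z)/(1−α) = 0.014453/0.005 = 2.891.
ES = 2.372% × 2.891 = 6.857%.

6.86%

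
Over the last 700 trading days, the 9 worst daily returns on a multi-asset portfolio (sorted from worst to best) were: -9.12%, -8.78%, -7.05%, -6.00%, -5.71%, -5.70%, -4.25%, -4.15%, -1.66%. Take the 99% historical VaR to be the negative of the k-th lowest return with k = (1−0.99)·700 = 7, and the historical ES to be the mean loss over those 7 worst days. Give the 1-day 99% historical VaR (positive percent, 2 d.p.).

k = 7; the 7th lowest return is -4.25%, so VaR = 4.25%.

4.25%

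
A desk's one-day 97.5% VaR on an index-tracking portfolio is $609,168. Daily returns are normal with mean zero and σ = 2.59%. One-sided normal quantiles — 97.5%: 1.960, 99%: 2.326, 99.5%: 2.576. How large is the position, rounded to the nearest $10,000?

$12,000,000

VaR as a fraction of value: z·σ = 1.960 × 2.59% = 5.0764%.
Position = $609,168 / 0.050764 = $12,000,000.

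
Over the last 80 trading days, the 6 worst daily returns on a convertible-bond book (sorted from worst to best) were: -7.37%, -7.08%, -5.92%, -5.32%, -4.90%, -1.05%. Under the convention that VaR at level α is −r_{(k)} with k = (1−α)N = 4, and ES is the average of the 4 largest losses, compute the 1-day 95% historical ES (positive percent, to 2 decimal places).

6.42%

The 4 worst returns sum to -25.69%.
ES = −(-25.69%) / 4 = 6.4225% ≈ 6.42%.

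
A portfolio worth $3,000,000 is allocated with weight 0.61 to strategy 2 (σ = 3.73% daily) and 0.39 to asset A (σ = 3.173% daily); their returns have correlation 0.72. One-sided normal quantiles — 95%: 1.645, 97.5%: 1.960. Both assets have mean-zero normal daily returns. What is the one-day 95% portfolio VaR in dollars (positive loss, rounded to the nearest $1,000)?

σ_p² = 0.61²·3.73² + 0.39²·3.173² + 2·0.72·0.61·0.39·3.73·3.173 = 10.7628 (%²).
σ_p = √10.7628 = 3.281%.
VaR = 1.645 × 3.281% = 5.397%; on $3,000,000 that is $161,910.

$162,000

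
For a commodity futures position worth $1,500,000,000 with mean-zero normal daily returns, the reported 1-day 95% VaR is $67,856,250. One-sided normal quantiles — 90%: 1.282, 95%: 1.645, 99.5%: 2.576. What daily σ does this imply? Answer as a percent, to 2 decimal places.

2.75%

VaR as a fraction: $67,856,250 / $1,500,000,000 = 4.524%.
σ = VaR / z = 4.524% / 1.645 = 2.750%.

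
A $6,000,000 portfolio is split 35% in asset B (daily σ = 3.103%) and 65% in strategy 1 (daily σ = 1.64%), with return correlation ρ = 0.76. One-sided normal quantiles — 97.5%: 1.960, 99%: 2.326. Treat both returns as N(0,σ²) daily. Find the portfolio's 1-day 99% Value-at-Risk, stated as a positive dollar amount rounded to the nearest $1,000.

σ_p² = 0.35²·3.103² + 0.65²·1.64² + 2·0.76·0.35·0.65·3.103·1.64 = 4.0756 (%²).
σ_p = √4.0756 = 2.019%.
VaR = 2.326 × 2.019% = 4.696%; on $6,000,000 that is $281,760.

$282,000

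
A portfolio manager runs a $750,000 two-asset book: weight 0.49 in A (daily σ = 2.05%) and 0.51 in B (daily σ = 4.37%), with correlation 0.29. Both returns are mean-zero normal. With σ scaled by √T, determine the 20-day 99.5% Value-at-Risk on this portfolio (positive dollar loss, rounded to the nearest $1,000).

$233,000

σ_p = √(0.49²·2.05² + 0.51²·4.37² + 2·0.29·0.49·0.51·2.05·4.37) = 2.697%.
σ_{20d} = 2.697% × √20 = 12.061%.
z(99.5%) = 2.576.
VaR = 2.576 × 12.061% = 31.069%; on $750,000 that is $233,017.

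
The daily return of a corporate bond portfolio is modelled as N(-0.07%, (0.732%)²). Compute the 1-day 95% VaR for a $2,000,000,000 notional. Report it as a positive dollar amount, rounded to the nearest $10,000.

$25,480,000

At 95% one-sided, z = 1.645.
VaR = −μ + z·σ = −(-0.07%) + 1.645 × 0.732% = 1.274%.
On $2,000,000,000: 0.01274 × $2,000,000,000 = $25,480,000.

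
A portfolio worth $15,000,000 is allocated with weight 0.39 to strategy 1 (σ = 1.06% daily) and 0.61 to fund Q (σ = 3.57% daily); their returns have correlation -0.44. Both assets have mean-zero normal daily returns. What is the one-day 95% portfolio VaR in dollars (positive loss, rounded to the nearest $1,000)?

$501,000

σ_p² = 0.39²·1.06² + 0.61²·3.57² + 2·-0.44·0.39·0.61·1.06·3.57 = 4.1210 (%²).
σ_p = √4.1210 = 2.030%.
At 95%, z = 1.645.
VaR = 1.645 × 2.030% = 3.339%; on $15,000,000 that is $500,850.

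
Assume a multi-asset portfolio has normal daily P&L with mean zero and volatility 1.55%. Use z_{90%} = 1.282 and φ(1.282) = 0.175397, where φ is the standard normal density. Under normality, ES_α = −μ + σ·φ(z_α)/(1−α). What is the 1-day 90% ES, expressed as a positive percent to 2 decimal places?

2.72%

Tail multiplier: φ(z)/(1−α) = 0.175397 / 0.1 = 1.754.
ES = 1.55% × 1.754 = 2.719%.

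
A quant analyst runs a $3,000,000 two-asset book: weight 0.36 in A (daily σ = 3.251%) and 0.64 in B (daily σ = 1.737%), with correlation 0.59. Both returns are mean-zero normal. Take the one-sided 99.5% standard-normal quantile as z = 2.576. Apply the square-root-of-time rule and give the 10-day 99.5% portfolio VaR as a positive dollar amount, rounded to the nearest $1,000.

σ_p = √(0.36²·3.251² + 0.64²·1.737² + 2·0.59·0.36·0.64·3.251·1.737) = 2.035%.
σ_{10d} = 2.035% × √10 = 6.435%.
VaR = 2.576 × 6.435% = 16.577%; on $3,000,000 that is $497,310.

$497,000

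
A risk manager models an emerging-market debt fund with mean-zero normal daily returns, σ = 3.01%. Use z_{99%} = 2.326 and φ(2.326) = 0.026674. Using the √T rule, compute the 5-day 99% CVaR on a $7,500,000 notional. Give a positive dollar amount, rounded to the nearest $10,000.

$1,350,000

σ_{5d} = 3.01% × √5 = 6.731%.
ES multiplier = φ(z)/(1−α) = 0.026674/0.01 = 2.667.
ES = 6.731% × 2.667 = 17.952%; on $7,500,000: $1,346,400.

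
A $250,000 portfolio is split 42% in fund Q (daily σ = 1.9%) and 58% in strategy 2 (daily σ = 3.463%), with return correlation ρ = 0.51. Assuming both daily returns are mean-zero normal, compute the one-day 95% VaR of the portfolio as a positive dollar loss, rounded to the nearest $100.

σ_p² = 0.42²·1.9² + 0.58²·3.463² + 2·0.51·0.42·0.58·1.9·3.463 = 6.3059 (%²).
σ_p = √6.3059 = 2.511%.
At 95%, z = 1.645.
VaR = 1.645 × 2.511% = 4.131%; on $250,000 that is $10,328.

$10,300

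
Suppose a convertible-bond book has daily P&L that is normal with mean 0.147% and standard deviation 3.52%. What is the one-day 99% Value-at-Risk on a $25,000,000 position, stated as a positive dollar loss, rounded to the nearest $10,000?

At 99% one-sided, z = 2.326.
VaR = −μ + z·σ = −(0.147%) + 2.326 × 3.52% = 8.041%.
On $25,000,000: 0.08041 × $25,000,000 = $2,010,250.

$2,010,000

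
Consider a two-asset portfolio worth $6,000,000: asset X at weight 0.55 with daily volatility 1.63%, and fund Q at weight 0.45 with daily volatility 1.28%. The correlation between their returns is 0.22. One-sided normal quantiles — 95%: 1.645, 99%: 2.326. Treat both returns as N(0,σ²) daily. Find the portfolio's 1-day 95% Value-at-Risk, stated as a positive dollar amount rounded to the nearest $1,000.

$115,000

σ_p² = 0.55²·1.63² + 0.45²·1.28² + 2·0.22·0.55·0.45·1.63·1.28 = 1.3627 (%²).
σ_p = √1.3627 = 1.167%.
VaR = 1.645 × 1.167% = 1.920%; on $6,000,000 that is $115,200.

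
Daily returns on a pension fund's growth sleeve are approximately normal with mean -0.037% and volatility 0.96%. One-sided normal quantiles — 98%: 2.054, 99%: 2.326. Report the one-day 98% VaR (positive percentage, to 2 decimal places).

VaR = −μ + z·σ = −(-0.037%) + 2.054 × 0.96% = 2.009%.

2.01%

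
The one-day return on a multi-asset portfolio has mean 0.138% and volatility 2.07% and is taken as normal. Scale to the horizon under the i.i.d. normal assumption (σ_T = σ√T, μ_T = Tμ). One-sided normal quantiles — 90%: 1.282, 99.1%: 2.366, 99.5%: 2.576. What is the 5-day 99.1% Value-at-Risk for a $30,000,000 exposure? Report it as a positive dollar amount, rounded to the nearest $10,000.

σ_{5d} = 2.07% × √5 = 4.629%; μ_{5d} = 5 × 0.138% = 0.690%.
VaR = −(0.690%) + 2.366 × 4.629% = 10.262%.
On $30,000,000: 0.10262 × $30,000,000 = $3,078,600.

$3,080,000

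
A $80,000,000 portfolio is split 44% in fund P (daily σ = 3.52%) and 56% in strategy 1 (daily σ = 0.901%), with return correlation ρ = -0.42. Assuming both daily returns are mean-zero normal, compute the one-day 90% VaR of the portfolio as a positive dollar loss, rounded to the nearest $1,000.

σ_p² = 0.44²·3.52² + 0.56²·0.901² + 2·-0.42·0.44·0.56·3.52·0.901 = 1.9969 (%²).
σ_p = √1.9969 = 1.413%.
At 90%, z = 1.282.
VaR = 1.282 × 1.413% = 1.811%; on $80,000,000 that is $1,448,800.

$1,449,000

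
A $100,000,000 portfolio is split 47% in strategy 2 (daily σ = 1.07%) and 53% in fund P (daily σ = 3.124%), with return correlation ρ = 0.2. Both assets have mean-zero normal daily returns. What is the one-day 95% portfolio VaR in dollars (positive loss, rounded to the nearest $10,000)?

$3,000,000

σ_p² = 0.47²·1.07² + 0.53²·3.124² + 2·0.2·0.47·0.53·1.07·3.124 = 3.3274 (%²).
σ_p = √3.3274 = 1.824%.
At 95%, z = 1.645.
VaR = 1.645 × 1.824% = 3.000%; on $100,000,000 that is $3,000,000.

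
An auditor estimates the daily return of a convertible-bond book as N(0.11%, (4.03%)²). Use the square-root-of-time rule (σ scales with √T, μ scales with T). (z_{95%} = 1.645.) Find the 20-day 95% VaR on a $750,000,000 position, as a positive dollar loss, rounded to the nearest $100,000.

$205,900,000

σ_{20d} = 4.03% × √20 = 18.023%; μ_{20d} = 20 × 0.11% = 2.200%.
VaR = −(2.200%) + 1.645 × 18.023% = 27.448%.
On $750,000,000: 0.27448 × $750,000,000 = $205,860,000.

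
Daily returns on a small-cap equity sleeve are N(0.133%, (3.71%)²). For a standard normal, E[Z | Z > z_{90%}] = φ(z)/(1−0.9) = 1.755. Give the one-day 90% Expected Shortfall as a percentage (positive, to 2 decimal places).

6.38%

ES = −(0.133%) + 3.71% × 1.755 = 6.378%.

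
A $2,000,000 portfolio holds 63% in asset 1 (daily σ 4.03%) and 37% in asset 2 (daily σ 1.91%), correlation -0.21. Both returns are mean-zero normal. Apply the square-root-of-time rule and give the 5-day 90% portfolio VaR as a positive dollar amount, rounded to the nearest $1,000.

σ_p = √(0.63²·4.03² + 0.37²·1.91² + 2·-0.21·0.63·0.37·4.03·1.91) = 2.488%.
σ_{5d} = 2.488% × √5 = 5.563%.
z(90%) = 1.282.
VaR = 1.282 × 5.563% = 7.132%; on $2,000,000 that is $142,640.

$143,000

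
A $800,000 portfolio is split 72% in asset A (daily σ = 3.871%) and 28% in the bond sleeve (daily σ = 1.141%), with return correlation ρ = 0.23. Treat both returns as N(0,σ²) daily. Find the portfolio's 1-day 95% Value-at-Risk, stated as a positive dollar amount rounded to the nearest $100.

$37,900

σ_p² = 0.72²·3.871² + 0.28²·1.141² + 2·0.23·0.72·0.28·3.871·1.141 = 8.2797 (%²).
σ_p = √8.2797 = 2.877%.
At 95%, z = 1.645.
VaR = 1.645 × 2.877% = 4.733%; on $800,000 that is $37,864.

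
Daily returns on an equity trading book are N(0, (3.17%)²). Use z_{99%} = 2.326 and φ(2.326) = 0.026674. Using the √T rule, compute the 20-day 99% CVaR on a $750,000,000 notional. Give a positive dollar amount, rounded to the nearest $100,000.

σ_{20d} = 3.17% × √20 = 14.177%.
ES multiplier = φ(z)/(1−α) = 0.026674/0.01 = 2.667.
ES = 14.177% × 2.667 = 37.810%; on $750,000,000: $283,575,000.

$283,600,000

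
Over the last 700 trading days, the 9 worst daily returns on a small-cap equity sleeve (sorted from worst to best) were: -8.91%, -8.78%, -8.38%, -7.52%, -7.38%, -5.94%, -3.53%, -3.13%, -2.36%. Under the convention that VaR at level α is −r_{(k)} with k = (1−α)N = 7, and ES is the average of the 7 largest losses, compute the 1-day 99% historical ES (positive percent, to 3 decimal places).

7.206%

The 7 worst returns sum to -50.44%.
ES = −(-50.44%) / 7 = 7.2057…% ≈ 7.206%.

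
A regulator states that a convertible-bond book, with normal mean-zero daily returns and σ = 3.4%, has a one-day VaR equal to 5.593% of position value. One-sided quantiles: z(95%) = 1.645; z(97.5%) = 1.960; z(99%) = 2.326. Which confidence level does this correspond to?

Implied z = VaR/σ = 5.593 / 3.4 = 1.645.
This matches z(95%) = 1.645.

95%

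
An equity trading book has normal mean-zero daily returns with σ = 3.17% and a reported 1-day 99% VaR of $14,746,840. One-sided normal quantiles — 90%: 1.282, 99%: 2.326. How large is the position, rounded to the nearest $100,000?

$200,000,000

VaR as a fraction of value: z·σ = 2.326 × 3.17% = 7.37342%.
Position = $14,746,840 / 0.0737342 = $200,000,000.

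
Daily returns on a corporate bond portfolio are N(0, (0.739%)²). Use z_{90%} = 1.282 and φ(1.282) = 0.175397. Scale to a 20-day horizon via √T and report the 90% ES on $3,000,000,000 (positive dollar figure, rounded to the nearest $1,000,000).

$174,000,000

σ_{20d} = 0.739% × √20 = 3.305%.
ES multiplier = φ(z)/(1−α) = 0.175397/0.1 = 1.754.
ES = 3.305% × 1.754 = 5.797%; on $3,000,000,000: $173,910,000.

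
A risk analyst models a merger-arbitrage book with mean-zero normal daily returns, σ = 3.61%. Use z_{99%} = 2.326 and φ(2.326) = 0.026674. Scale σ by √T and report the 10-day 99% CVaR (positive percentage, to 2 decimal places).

σ_{10d} = 3.61% × √10 = 11.416%.
ES multiplier = φ(z)/(1−α) = 0.026674/0.01 = 2.667.
ES = 11.416% × 2.667 = 30.446%.

30.45%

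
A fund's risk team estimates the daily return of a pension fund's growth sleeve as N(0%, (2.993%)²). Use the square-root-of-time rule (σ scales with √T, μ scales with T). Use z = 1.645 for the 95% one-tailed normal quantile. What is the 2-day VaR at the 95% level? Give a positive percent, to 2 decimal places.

6.96%

σ_{2d} = 2.993% × √2 = 4.233%.
VaR = 1.645 × 4.233% = 6.963%.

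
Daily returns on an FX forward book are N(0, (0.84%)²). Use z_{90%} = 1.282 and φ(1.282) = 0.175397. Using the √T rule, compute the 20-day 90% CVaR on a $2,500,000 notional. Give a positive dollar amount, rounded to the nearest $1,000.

σ_{20d} = 0.84% × √20 = 3.757%.
ES multiplier = φ(z)/(1−α) = 0.175397/0.1 = 1.754.
ES = 3.757% × 1.754 = 6.590%; on $2,500,000: $164,750.

$165,000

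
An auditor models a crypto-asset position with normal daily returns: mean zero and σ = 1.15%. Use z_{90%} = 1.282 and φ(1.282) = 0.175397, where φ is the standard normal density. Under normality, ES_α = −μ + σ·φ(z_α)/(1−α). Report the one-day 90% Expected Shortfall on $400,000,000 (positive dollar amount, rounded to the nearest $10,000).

Tail multiplier: φ(z)/(1−α) = 0.175397 / 0.1 = 1.754.
ES = 1.15% × 1.754 = 2.017%.
On $400,000,000: 0.02017 × $400,000,000 = $8,068,000.

$8,070,000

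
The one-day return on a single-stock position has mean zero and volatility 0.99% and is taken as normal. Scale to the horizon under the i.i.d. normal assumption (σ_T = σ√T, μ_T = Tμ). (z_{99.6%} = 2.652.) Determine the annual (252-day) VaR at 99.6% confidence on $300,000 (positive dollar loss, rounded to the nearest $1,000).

σ_{252d} = 0.99% × √252 = 15.716%.
VaR = 2.652 × 15.716% = 41.679%.
On $300,000: 0.41679 × $300,000 = $125,037.

$125,000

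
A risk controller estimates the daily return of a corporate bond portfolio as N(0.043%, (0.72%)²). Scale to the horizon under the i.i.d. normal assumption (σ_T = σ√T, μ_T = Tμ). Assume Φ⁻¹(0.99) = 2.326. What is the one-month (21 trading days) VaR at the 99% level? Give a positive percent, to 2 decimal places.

σ_{21d} = 0.72% × √21 = 3.299%; μ_{21d} = 21 × 0.043% = 0.903%.
VaR = −(0.903%) + 2.326 × 3.299% = 6.770%.

6.77%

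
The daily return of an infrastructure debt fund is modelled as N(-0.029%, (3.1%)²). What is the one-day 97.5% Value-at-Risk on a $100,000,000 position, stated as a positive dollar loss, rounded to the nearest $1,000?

$6,105,000

At 97.5% one-sided, z = 1.960.
VaR = −μ + z·σ = −(-0.029%) + 1.960 × 3.1% = 6.105%.
On $100,000,000: 0.06105 × $100,000,000 = $6,105,000.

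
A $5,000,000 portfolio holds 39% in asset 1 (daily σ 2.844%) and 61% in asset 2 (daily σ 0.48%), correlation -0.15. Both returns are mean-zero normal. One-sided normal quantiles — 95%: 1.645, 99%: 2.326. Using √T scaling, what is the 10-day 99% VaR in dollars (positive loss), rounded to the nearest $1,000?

$406,000

σ_p = √(0.39²·2.844² + 0.61²·0.48² + 2·-0.15·0.39·0.61·2.844·0.48) = 1.104%.
σ_{10d} = 1.104% × √10 = 3.491%.
VaR = 2.326 × 3.491% = 8.120%; on $5,000,000 that is $406,000.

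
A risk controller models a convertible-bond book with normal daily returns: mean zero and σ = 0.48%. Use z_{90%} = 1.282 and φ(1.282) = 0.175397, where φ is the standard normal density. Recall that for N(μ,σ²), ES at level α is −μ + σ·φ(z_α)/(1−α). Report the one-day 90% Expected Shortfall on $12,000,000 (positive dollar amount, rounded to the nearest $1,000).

Tail multiplier: φ(z)/(1−α) = 0.175397 / 0.1 = 1.754.
ES = 0.48% × 1.754 = 0.842%.
On $12,000,000: 0.00842 × $12,000,000 = $101,040.

$101,000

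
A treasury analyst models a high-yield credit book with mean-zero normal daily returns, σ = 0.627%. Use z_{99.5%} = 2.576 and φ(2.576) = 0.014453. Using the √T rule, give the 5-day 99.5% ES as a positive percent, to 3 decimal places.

4.053%

σ_{5d} = 0.627% × √5 = 1.402%.
ES multiplier = φ(z)/(1−α) = 0.014453/0.005 = 2.891.
ES = 1.402% × 2.891 = 4.053%.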